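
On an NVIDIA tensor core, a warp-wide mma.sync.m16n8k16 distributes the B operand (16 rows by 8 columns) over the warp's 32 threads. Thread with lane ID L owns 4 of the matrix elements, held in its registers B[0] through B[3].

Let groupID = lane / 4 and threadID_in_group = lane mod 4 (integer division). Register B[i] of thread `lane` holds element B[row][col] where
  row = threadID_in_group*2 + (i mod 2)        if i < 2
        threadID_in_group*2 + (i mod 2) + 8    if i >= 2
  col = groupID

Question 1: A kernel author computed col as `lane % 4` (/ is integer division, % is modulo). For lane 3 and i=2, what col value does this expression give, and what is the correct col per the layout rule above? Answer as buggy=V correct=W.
buggy=3 correct=0

`lane % 4`[3,2]=>3
3: grp=0,tig=3
[2] (3*2+0+8,0) = (14,0)
col: 3 vs 0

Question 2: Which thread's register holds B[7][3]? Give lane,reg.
c=3→G=3  r=7→rhi=0,T=3,p=1
L=3*4+3=15  i=0*2+1=1

15,1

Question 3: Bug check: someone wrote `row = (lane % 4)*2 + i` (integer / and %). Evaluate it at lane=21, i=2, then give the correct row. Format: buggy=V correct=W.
buggy=4 correct=10

`(lane % 4)*2 + i`[21,2]->4
L=21->gid=21>>2=5, tid=21&3=1
[2]->row 1·2+0+8=10  col gid=5
row: 4 vs 10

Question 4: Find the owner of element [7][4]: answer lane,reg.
19,1

c=4⇒gr=4  r=7⇒Rb=0,th=3,odd=1
L=4*4+3=19  i=0*2+1=1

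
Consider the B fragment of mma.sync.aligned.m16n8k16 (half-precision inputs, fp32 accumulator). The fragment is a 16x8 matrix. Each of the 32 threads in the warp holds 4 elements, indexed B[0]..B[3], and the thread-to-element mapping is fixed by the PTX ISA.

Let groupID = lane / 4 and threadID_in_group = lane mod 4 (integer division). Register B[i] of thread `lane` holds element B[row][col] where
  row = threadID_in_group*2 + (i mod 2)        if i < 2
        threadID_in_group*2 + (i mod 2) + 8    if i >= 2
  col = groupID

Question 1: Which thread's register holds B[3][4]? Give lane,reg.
17,1

c=4->g=4  r=3->rb=0,t=1,b0=1
L=4*4+1=17  i=0*2+1=1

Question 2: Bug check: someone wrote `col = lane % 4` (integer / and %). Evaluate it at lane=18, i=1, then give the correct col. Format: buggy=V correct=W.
`lane % 4`[18,1]⇒2
lane 18: gr=4 (18/4), th=2 (18%4)
i=1: r=2*2+1+0=5, c=gr=4
col: 2 vs 4

buggy=2 correct=4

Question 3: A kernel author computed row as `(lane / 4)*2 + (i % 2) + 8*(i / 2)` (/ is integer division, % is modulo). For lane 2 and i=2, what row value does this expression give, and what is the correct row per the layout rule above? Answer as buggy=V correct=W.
buggy=8 correct=12

`(lane / 4)*2 + (i % 2) + 8*(i / 2)`[2,2]=>8
lane 2=>2/4=0, 2 mod 4=2
i=2  r:2·2+0+8=>12  c:0
row: 8 vs 12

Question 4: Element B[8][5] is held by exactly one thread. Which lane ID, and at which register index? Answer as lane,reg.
c=5⇒gr=5  r=8⇒Rb=1,th=0,odd=0
L=5*4+0=20  i=1*2+0=2

20,2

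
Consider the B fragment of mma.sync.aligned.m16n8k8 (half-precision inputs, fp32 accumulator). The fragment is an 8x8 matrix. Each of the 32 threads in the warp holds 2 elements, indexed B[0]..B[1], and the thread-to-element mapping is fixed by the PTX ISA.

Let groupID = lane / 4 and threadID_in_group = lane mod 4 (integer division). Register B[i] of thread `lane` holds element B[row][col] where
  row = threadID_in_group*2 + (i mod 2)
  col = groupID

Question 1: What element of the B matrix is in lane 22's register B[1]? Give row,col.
22: G=5,T=2
[1] (2*2+1,5) = (5,5)

5,5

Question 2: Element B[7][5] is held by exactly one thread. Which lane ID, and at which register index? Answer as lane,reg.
c: 5->gid=5  r: 7->tid=3,i&1=1
L=5*4+3=23  i=1=1

23,1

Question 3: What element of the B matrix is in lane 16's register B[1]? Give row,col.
1,4

lane 16⇒16/4=4, 16 mod 4=0
i=1  r:2·0+1⇒1  c:4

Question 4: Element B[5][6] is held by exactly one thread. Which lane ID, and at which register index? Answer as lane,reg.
c=6->g=6  r=5->t=2,b0=1
L=6*4+2=26  i=1=1

26,1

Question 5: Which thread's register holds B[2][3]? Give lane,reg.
c:3=>grp=3  r:2=>tig=1,lo=0
L=3*4+1=13  i=0=0

13,0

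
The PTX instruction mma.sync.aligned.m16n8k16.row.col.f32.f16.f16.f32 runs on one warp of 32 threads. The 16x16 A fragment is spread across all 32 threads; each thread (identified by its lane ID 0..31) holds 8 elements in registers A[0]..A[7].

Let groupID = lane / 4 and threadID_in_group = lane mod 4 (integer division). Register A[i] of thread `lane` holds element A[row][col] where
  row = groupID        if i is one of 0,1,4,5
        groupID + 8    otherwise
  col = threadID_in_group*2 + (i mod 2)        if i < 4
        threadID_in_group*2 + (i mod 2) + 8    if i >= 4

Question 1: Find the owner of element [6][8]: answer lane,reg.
r=6→G=6,rhi=0  c=8→chi=1,T=0,p=0
L=6*4+0=24  i=1*4+0*2+0=4

24,4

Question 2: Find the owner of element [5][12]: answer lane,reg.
r=5→G=5,rhi=0  c=12→chi=1,T=2,p=0
L=5*4+2=22  i=1*4+0*2+0=4

22,4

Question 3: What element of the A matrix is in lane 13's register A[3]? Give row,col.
11,3

lane 13: gr=3 (13/4), th=1 (13%4)
i=3: r=3+8=11, c=1*2+1+0=3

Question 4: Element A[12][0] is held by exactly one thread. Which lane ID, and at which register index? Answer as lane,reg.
16,2

r=12⇒gr=4,Rb=1  c=0⇒Cb=0,th=0,odd=0
L=4*4+0=16  i=0*4+1*2+0=2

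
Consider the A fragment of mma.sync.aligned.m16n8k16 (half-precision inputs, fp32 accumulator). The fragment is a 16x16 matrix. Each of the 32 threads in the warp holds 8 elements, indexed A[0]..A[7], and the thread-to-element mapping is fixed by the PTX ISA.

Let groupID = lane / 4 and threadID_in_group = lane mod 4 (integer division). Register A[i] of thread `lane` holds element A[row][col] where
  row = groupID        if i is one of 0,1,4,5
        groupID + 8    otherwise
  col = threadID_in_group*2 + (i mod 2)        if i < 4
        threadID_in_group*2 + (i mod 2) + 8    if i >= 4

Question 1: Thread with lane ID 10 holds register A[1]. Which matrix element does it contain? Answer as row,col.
2,5

lane 10: gid=2 (10/4), tid=2 (10%4)
i=1: r=2+0=2, c=2*2+1+0=5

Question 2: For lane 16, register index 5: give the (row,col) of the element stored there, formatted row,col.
16: G=4,T=0
[5] (4+0,0*2+1+8) = (4,9)

4,9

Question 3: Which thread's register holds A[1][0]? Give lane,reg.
r=1->g=1,rb=0  c=0->cb=0,t=0,b0=0
L=1*4+0=4  i=0*4+0*2+0=0

4,0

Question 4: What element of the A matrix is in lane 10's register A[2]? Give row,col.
10,4

L=10->g=10>>2=2, t=10&3=2
[2]->row 2+8=10  col 2·2+0+0=4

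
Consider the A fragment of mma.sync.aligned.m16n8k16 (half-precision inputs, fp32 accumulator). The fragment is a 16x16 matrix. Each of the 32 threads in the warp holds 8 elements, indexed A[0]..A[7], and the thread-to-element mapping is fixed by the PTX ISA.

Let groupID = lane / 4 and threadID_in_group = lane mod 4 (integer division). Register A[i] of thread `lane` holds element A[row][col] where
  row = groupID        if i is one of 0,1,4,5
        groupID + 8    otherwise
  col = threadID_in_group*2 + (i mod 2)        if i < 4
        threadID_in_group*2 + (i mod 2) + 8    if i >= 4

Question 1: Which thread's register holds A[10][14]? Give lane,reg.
11,6

r=10⇒gr=2,Rb=1  c=14⇒Cb=1,th=3,odd=0
L=2*4+3=11  i=1*4+1*2+0=6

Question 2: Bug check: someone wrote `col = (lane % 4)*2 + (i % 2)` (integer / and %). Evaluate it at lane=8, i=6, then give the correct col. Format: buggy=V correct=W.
`(lane % 4)*2 + (i % 2)`[8,6]->0
L=8->gid=8>>2=2, tid=8&3=0
[6]->row 2+8=10  col 0·2+0+8=8
col: 0 vs 8

buggy=0 correct=8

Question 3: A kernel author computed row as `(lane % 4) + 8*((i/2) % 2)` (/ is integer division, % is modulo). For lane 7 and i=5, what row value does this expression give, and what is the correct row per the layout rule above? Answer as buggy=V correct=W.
buggy=3 correct=1

`(lane % 4) + 8*((i/2) % 2)`[7,5]→3
lane 7→7/4=1, 7 mod 4=3
i=5  r:1+0→1  c:2·3+1+8→15
row: 3 vs 1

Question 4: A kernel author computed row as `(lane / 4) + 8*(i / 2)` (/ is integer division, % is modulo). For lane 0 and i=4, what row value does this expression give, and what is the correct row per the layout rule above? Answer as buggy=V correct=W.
buggy=16 correct=0

`(lane / 4) + 8*(i / 2)`[0,4]→16
lane 0: G=0 (0/4), T=0 (0%4)
i=4: r=0+0=0, c=0*2+0+8=8
row: 16 vs 0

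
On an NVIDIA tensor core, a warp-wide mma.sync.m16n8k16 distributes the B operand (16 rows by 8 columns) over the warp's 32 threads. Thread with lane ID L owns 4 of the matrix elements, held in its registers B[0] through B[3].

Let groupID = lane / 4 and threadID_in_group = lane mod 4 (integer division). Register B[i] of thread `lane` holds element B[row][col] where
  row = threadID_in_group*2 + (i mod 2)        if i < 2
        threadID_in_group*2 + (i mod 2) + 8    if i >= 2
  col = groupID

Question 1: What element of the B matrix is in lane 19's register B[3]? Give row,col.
15,4

L=19->g=19>>2=4, t=19&3=3
[3]->row 3·2+1+8=15  col g=4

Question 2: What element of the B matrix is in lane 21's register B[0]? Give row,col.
lane 21->21/4=5, 21 mod 4=1
i=0  r:2·1+0+0->2  c:5

2,5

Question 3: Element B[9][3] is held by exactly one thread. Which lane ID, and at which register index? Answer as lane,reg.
c=3→G=3  r=9→rhi=1,T=0,p=1
L=3*4+0=12  i=1*2+1=3

12,3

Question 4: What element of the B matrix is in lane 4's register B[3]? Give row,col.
9,1

4: g=1,t=0
[3] (0*2+1+8,1) = (9,1)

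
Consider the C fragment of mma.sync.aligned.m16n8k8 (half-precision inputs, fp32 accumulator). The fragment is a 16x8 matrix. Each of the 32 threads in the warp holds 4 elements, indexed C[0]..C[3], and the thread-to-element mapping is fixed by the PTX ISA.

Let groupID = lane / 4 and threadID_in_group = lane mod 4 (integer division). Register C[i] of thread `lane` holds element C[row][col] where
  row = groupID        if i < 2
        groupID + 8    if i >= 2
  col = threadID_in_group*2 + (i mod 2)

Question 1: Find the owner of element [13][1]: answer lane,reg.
20,3

r=13->g=5,rb=1  c=1->t=0,b0=1
L=5*4+0=20  i=1*2+1=3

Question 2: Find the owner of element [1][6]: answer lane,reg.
7,0

r:1=>grp=1,rB=0  c:6=>tig=3,lo=0
L=1*4+3=7  i=0*2+0=0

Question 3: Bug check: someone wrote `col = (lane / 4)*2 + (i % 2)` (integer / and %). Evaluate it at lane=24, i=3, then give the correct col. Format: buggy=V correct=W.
buggy=13 correct=1

`(lane / 4)*2 + (i % 2)`[24,3]⇒13
L=24⇒gr=24>>2=6, th=24&3=0
[3]⇒row 6+8=14  col 0·2+1=1
col: 13 vs 1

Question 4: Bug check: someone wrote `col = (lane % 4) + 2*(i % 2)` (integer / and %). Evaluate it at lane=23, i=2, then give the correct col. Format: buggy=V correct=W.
buggy=3 correct=6

`(lane % 4) + 2*(i % 2)`[23,2]->3
L=23->gid=23>>2=5, tid=23&3=3
[2]->row 5+8=13  col 3·2+0=6
col: 3 vs 6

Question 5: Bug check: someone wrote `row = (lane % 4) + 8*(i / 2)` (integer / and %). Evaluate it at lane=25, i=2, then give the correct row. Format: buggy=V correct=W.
`(lane % 4) + 8*(i / 2)`[25,2]⇒9
25: gr=6,th=1
[2] (6+8,1*2+0) = (14,2)
row: 9 vs 14

buggy=9 correct=14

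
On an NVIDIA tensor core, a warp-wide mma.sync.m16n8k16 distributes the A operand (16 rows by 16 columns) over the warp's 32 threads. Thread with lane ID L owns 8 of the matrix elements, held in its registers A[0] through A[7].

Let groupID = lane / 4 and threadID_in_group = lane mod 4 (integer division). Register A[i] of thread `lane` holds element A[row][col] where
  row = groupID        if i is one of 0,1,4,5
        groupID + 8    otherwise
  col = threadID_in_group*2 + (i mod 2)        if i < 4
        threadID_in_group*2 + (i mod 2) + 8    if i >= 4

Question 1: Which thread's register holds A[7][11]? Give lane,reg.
r=7->g=7,rb=0  c=11->cb=1,t=1,b0=1
L=7*4+1=29  i=1*4+0*2+1=5

29,5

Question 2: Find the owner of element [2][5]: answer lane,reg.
10,1

r: 2->gid=2,r8=0  c: 5->c8=0,tid=2,i&1=1
L=2*4+2=10  i=0*4+0*2+1=1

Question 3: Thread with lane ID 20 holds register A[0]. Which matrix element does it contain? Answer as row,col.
5,0

lane 20: grp=5 (20/4), tig=0 (20%4)
i=0: r=5+0=5, c=0*2+0+0=0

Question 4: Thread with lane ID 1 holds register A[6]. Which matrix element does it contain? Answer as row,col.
8,10

lane 1: gid=0 (1/4), tid=1 (1%4)
i=6: r=0+8=8, c=1*2+0+8=10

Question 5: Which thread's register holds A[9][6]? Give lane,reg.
7,2

r=9→G=1,rhi=1  c=6→chi=0,T=3,p=0
L=1*4+3=7  i=0*4+1*2+0=2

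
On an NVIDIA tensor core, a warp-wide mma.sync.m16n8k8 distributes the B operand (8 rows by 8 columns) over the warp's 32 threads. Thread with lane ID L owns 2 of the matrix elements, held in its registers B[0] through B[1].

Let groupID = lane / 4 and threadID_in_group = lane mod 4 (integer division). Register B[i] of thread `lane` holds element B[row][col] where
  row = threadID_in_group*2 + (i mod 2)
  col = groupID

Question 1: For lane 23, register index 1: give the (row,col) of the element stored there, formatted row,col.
L=23->g=23>>2=5, t=23&3=3
[1]->row 3·2+1=7  col g=5

7,5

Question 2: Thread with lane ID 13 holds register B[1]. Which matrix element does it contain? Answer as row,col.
3,3

lane 13->13/4=3, 13 mod 4=1
i=1  r:2·1+1->3  c:3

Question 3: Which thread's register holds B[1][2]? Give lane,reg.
c=2→G=2  r=1→T=0,p=1
L=2*4+0=8  i=1=1

8,1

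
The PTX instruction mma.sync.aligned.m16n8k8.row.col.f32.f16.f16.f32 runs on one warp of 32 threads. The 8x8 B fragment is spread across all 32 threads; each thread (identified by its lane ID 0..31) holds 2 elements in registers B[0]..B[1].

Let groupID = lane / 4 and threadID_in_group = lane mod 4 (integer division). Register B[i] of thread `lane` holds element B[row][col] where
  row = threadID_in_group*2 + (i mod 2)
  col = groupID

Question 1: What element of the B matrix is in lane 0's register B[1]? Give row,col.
1,0

lane 0=>0/4=0, 0 mod 4=0
i=1  r:2·0+1=>1  c:0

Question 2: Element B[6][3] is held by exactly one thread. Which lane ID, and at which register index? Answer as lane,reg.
15,0

c: 3->gid=3  r: 6->tid=3,i&1=0
L=3*4+3=15  i=0=0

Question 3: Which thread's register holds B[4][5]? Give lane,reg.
22,0

c=5->g=5  r=4->t=2,b0=0
L=5*4+2=22  i=0=0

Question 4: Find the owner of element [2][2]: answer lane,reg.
9,0

c=2→G=2  r=2→T=1,p=0
L=2*4+1=9  i=0=0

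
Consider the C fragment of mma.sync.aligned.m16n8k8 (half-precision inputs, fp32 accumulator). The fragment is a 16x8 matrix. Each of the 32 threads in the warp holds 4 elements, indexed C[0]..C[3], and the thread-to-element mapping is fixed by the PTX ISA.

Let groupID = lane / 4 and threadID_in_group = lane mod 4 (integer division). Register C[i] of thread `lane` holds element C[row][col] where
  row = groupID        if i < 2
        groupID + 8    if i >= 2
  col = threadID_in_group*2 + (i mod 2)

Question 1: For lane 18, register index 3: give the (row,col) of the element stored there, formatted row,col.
12,5

lane 18->18/4=4, 18 mod 4=2
i=3  r:4+8->12  c:2·2+1->5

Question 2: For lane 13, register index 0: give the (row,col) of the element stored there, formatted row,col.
L=13->g=13>>2=3, t=13&3=1
[0]->row 3+0=3  col 1·2+0=2

3,2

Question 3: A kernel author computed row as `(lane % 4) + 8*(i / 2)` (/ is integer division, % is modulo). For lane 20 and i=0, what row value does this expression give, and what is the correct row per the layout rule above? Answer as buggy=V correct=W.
buggy=0 correct=5

`(lane % 4) + 8*(i / 2)`[20,0]⇒0
lane 20⇒20/4=5, 20 mod 4=0
i=0  r:5+0⇒5  c:2·0+0⇒0
row: 0 vs 5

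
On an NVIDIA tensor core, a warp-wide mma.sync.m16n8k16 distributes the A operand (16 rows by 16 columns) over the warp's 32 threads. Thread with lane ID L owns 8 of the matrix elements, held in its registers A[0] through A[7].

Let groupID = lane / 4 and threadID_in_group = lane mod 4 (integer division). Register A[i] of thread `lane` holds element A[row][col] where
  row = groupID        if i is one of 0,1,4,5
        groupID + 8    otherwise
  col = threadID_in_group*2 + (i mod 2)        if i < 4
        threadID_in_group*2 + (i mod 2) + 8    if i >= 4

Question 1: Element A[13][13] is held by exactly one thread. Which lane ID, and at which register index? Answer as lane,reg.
22,7

r=13⇒gr=5,Rb=1  c=13⇒Cb=1,th=2,odd=1
L=5*4+2=22  i=1*4+1*2+1=7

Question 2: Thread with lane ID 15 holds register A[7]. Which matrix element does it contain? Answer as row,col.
15: G=3,T=3
[7] (3+8,3*2+1+8) = (11,15)

11,15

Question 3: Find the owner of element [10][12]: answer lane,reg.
10,6

r=10⇒gr=2,Rb=1  c=12⇒Cb=1,th=2,odd=0
L=2*4+2=10  i=1*4+1*2+0=6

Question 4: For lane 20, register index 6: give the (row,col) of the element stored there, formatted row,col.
13,8

20: gid=5,tid=0
[6] (5+8,0*2+0+8) = (13,8)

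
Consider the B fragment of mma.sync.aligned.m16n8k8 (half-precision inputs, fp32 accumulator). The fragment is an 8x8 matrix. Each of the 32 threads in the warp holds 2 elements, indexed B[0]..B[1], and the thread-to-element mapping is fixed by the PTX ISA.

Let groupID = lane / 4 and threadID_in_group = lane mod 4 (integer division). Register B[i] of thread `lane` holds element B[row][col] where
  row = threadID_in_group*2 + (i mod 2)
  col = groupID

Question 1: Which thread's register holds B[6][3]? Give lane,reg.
c=3->g=3  r=6->t=3,b0=0
L=3*4+3=15  i=0=0

15,0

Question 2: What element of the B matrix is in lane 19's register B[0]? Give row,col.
6,4

19: G=4,T=3
[0] (3*2+0,4) = (6,4)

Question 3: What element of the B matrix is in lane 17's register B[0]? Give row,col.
2,4

lane 17⇒17/4=4, 17 mod 4=1
i=0  r:2·1+0⇒2  c:4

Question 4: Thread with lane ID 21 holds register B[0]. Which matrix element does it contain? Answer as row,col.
2,5

lane 21→21/4=5, 21 mod 4=1
i=0  r:2·1+0→2  c:5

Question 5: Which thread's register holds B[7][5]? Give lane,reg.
c: 5->gid=5  r: 7->tid=3,i&1=1
L=5*4+3=23  i=1=1

23,1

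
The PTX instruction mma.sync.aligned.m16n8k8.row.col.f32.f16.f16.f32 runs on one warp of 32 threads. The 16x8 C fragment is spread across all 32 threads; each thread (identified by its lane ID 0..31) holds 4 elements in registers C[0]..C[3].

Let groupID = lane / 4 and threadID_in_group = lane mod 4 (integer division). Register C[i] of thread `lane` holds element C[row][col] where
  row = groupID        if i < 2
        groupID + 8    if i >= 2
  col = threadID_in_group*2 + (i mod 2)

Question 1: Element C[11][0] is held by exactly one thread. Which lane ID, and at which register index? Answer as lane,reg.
r: 11->gid=3,r8=1  c: 0->tid=0,i&1=0
L=3*4+0=12  i=1*2+0=2

12,2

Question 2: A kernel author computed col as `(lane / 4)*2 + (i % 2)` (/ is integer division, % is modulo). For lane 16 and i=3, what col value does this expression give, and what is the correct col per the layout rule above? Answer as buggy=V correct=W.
buggy=9 correct=1

`(lane / 4)*2 + (i % 2)`[16,3]->9
L=16->g=16>>2=4, t=16&3=0
[3]->row 4+8=12  col 0·2+1=1
col: 9 vs 1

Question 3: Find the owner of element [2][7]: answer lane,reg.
r=2->g=2,rb=0  c=7->t=3,b0=1
L=2*4+3=11  i=0*2+1=1

11,1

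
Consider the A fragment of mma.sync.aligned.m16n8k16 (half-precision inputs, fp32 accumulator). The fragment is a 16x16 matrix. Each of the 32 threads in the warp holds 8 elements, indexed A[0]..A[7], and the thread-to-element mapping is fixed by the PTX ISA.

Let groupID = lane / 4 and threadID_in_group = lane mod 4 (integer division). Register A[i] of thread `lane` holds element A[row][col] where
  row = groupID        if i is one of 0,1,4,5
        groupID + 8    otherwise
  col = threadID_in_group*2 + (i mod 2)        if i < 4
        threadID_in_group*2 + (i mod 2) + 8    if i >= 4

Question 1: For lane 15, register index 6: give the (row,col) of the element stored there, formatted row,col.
11,14

lane 15⇒15/4=3, 15 mod 4=3
i=6  r:3+8⇒11  c:2·3+0+8⇒14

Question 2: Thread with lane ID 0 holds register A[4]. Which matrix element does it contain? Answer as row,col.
L=0⇒gr=0>>2=0, th=0&3=0
[4]⇒row 0+0=0  col 0·2+0+8=8

0,8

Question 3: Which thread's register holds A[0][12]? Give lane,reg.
r: 0->gid=0,r8=0  c: 12->c8=1,tid=2,i&1=0
L=0*4+2=2  i=1*4+0*2+0=4

2,4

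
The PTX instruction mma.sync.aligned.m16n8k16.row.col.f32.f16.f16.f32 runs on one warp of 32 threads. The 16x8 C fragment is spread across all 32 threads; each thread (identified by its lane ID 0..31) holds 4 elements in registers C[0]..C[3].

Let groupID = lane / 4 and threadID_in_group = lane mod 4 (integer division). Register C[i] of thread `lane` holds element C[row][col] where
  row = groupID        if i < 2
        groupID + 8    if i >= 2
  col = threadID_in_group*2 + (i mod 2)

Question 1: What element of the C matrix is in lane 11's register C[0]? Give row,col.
2,6

L=11=>grp=11>>2=2, tig=11&3=3
[0]=>row 2+0=2  col 3·2+0=6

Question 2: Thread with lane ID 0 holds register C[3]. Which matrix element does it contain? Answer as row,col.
lane 0⇒0/4=0, 0 mod 4=0
i=3  r:0+8⇒8  c:2·0+1⇒1

8,1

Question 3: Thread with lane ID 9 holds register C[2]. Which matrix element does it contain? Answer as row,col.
10,2

lane 9->9/4=2, 9 mod 4=1
i=2  r:2+8->10  c:2·1+0->2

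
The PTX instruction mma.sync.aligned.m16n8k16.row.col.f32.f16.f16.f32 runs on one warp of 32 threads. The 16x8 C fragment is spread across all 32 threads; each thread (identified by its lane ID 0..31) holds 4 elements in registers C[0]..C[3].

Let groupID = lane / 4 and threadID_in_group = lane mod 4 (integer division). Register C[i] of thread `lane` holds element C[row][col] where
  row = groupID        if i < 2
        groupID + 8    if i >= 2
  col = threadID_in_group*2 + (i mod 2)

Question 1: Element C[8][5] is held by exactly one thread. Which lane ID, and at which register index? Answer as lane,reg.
r=8->g=0,rb=1  c=5->t=2,b0=1
L=0*4+2=2  i=1*2+1=3

2,3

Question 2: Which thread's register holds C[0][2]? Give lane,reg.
1,0

r: 0->gid=0,r8=0  c: 2->tid=1,i&1=0
L=0*4+1=1  i=0*2+0=0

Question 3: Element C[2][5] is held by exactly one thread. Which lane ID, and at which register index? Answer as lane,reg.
r:2=>grp=2,rB=0  c:5=>tig=2,lo=1
L=2*4+2=10  i=0*2+1=1

10,1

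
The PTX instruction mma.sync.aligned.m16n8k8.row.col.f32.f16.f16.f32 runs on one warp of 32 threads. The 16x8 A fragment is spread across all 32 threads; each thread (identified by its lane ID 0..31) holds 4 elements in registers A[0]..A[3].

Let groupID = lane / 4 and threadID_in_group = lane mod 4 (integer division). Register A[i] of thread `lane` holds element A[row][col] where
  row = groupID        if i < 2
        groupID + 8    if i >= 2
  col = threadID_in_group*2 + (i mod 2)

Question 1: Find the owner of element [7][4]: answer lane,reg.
30,0

r:7=>grp=7,rB=0  c:4=>tig=2,lo=0
L=7*4+2=30  i=0*2+0=0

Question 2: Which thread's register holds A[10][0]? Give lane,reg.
8,2

r=10→G=2,rhi=1  c=0→T=0,p=0
L=2*4+0=8  i=1*2+0=2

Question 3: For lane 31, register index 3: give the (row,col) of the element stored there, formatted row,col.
15,7

31: grp=7,tig=3
[3] (7+8,3*2+1) = (15,7)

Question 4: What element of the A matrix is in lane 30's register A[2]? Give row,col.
lane 30⇒30/4=7, 30 mod 4=2
i=2  r:7+8⇒15  c:2·2+0⇒4

15,4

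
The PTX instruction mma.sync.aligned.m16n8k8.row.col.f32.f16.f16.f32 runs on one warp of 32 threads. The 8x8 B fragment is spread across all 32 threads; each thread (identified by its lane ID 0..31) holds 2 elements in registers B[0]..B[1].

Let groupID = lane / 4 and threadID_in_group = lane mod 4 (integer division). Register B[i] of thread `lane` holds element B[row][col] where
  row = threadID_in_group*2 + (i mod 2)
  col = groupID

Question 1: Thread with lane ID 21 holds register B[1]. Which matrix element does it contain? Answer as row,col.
3,5

L=21→G=21>>2=5, T=21&3=1
[1]→row 1·2+1=3  col G=5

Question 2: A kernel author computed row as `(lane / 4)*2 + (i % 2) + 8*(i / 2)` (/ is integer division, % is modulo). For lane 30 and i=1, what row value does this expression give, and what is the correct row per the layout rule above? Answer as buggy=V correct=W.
buggy=15 correct=5

`(lane / 4)*2 + (i % 2) + 8*(i / 2)`[30,1]->15
L=30->gid=30>>2=7, tid=30&3=2
[1]->row 2·2+1=5  col gid=7
row: 15 vs 5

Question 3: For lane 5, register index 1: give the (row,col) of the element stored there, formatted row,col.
3,1

lane 5->5/4=1, 5 mod 4=1
i=1  r:2·1+1->3  c:1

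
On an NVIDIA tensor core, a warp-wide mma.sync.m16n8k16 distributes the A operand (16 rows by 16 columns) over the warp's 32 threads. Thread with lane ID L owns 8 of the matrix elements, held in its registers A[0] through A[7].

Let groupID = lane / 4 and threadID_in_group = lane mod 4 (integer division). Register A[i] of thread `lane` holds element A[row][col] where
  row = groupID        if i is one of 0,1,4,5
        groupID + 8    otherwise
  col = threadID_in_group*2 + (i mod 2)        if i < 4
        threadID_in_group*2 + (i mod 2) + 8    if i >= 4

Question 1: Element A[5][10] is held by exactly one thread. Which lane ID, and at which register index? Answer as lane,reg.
21,4

r=5->g=5,rb=0  c=10->cb=1,t=1,b0=0
L=5*4+1=21  i=1*4+0*2+0=4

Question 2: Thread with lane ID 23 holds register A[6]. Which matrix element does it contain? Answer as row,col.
13,14

lane 23=>23/4=5, 23 mod 4=3
i=6  r:5+8=>13  c:2·3+0+8=>14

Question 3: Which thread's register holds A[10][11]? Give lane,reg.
r=10→G=2,rhi=1  c=11→chi=1,T=1,p=1
L=2*4+1=9  i=1*4+1*2+1=7

9,7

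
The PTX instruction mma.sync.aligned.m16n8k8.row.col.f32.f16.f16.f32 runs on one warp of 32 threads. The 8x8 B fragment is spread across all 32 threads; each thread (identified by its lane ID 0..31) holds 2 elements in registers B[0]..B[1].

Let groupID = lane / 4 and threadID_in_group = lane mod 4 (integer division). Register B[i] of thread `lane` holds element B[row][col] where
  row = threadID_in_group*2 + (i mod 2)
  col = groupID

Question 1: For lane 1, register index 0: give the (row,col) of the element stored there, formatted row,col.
2,0

1: gr=0,th=1
[0] (1*2+0,0) = (2,0)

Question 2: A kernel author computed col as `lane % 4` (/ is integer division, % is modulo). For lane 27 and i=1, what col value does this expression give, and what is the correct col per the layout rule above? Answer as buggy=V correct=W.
`lane % 4`[27,1]=>3
lane 27: grp=6 (27/4), tig=3 (27%4)
i=1: r=3*2+1=7, c=grp=6
col: 3 vs 6

buggy=3 correct=6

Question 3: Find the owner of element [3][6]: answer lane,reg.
25,1

c=6→G=6  r=3→T=1,p=1
L=6*4+1=25  i=1=1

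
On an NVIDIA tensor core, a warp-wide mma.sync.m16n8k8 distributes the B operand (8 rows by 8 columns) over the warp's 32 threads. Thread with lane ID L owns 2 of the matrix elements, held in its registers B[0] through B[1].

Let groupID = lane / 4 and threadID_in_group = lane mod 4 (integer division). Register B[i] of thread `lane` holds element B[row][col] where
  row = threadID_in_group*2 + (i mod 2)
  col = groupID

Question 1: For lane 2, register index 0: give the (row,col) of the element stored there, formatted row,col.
lane 2=>2/4=0, 2 mod 4=2
i=0  r:2·2+0=>4  c:0

4,0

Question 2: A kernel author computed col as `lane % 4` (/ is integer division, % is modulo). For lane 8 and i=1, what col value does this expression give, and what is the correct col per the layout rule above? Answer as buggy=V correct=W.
`lane % 4`[8,1]->0
L=8->gid=8>>2=2, tid=8&3=0
[1]->row 0·2+1=1  col gid=2
col: 0 vs 2

buggy=0 correct=2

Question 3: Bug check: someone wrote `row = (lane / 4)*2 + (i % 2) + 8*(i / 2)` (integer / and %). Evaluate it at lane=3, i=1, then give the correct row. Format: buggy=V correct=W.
`(lane / 4)*2 + (i % 2) + 8*(i / 2)`[3,1]->1
lane 3->3/4=0, 3 mod 4=3
i=1  r:2·3+1->7  c:0
row: 1 vs 7

buggy=1 correct=7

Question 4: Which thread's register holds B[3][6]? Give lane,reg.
25,1

c=6⇒gr=6  r=3⇒th=1,odd=1
L=6*4+1=25  i=1=1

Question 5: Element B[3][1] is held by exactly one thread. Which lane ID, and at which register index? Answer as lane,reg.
c:1=>grp=1  r:3=>tig=1,lo=1
L=1*4+1=5  i=1=1

5,1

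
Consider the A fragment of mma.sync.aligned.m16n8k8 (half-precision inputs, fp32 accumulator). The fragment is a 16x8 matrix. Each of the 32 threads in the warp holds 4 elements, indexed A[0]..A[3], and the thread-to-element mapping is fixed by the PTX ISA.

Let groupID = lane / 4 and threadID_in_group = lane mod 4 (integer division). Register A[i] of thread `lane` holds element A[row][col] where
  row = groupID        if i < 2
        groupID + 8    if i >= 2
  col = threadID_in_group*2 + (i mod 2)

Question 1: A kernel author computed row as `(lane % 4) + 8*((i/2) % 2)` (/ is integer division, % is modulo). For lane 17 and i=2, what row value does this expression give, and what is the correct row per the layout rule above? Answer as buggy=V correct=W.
`(lane % 4) + 8*((i/2) % 2)`[17,2]->9
L=17->gid=17>>2=4, tid=17&3=1
[2]->row 4+8=12  col 1·2+0=2
row: 9 vs 12

buggy=9 correct=12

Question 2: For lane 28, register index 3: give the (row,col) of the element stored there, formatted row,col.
28: grp=7,tig=0
[3] (7+8,0*2+1) = (15,1)

15,1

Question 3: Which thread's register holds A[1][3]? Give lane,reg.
r:1=>grp=1,rB=0  c:3=>tig=1,lo=1
L=1*4+1=5  i=0*2+1=1

5,1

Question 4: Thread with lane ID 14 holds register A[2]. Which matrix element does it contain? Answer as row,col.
11,4

lane 14=>14/4=3, 14 mod 4=2
i=2  r:3+8=>11  c:2·2+0=>4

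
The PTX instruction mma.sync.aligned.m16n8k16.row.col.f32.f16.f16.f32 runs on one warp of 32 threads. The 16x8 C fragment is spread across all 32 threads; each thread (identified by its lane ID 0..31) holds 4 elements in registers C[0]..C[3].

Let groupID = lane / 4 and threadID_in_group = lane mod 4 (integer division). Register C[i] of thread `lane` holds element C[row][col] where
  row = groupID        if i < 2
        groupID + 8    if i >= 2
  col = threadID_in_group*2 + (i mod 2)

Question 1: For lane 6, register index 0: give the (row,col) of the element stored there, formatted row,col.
1,4

6: gid=1,tid=2
[0] (1+0,2*2+0) = (1,4)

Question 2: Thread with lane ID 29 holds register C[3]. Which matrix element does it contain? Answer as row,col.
lane 29→29/4=7, 29 mod 4=1
i=3  r:7+8→15  c:2·1+1→3

15,3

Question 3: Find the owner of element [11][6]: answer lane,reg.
r=11→G=3,rhi=1  c=6→T=3,p=0
L=3*4+3=15  i=1*2+0=2

15,2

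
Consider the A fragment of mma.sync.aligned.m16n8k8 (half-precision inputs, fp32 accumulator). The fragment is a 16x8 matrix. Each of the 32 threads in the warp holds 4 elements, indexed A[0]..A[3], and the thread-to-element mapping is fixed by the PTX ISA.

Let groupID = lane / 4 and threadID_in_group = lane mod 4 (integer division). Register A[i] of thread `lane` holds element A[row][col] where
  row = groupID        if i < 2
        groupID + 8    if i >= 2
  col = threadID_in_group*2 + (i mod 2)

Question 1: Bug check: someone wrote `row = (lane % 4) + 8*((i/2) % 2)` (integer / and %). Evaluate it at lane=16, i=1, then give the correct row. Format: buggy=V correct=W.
`(lane % 4) + 8*((i/2) % 2)`[16,1]→0
L=16→G=16>>2=4, T=16&3=0
[1]→row 4+0=4  col 0·2+1=1
row: 0 vs 4

buggy=0 correct=4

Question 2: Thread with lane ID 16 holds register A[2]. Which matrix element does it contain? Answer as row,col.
lane 16=>16/4=4, 16 mod 4=0
i=2  r:4+8=>12  c:2·0+0=>0

12,0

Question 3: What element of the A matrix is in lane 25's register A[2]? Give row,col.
25: G=6,T=1
[2] (6+8,1*2+0) = (14,2)

14,2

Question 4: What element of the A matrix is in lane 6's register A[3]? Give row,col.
9,5

6: g=1,t=2
[3] (1+8,2*2+1) = (9,5)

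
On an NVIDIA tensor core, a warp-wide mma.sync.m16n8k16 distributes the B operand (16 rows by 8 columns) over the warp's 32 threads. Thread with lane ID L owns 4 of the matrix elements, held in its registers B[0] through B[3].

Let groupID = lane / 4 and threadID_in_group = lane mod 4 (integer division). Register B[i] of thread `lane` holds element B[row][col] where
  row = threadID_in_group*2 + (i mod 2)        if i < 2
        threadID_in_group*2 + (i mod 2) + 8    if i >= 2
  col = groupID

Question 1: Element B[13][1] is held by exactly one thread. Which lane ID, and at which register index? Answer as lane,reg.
c=1→G=1  r=13→rhi=1,T=2,p=1
L=1*4+2=6  i=1*2+1=3

6,3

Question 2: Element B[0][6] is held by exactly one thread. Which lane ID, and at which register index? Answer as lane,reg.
24,0

c=6->g=6  r=0->rb=0,t=0,b0=0
L=6*4+0=24  i=0*2+0=0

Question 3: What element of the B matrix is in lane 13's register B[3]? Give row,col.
lane 13->13/4=3, 13 mod 4=1
i=3  r:2·1+1+8->11  c:3

11,3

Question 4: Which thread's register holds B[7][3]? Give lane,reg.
c=3⇒gr=3  r=7⇒Rb=0,th=3,odd=1
L=3*4+3=15  i=0*2+1=1

15,1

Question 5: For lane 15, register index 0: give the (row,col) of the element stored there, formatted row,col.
15: grp=3,tig=3
[0] (3*2+0+0,3) = (6,3)

6,3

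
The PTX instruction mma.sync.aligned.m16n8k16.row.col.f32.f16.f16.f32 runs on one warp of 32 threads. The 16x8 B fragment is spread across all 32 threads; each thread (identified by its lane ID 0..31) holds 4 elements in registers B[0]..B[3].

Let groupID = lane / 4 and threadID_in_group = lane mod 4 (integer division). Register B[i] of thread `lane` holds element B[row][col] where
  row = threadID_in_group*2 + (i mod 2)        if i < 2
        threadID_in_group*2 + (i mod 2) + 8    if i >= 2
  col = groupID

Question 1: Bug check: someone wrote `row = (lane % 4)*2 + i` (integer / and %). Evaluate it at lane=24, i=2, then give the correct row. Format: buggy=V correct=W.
`(lane % 4)*2 + i`[24,2]->2
lane 24: g=6 (24/4), t=0 (24%4)
i=2: r=0*2+0+8=8, c=g=6
row: 2 vs 8

buggy=2 correct=8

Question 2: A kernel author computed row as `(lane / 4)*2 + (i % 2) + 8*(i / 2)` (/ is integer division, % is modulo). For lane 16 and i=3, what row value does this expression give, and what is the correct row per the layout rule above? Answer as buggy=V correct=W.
`(lane / 4)*2 + (i % 2) + 8*(i / 2)`[16,3]⇒17
lane 16⇒16/4=4, 16 mod 4=0
i=3  r:2·0+1+8⇒9  c:4
row: 17 vs 9

buggy=17 correct=9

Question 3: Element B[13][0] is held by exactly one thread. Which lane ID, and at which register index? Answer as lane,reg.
2,3

c=0⇒gr=0  r=13⇒Rb=1,th=2,odd=1
L=0*4+2=2  i=1*2+1=3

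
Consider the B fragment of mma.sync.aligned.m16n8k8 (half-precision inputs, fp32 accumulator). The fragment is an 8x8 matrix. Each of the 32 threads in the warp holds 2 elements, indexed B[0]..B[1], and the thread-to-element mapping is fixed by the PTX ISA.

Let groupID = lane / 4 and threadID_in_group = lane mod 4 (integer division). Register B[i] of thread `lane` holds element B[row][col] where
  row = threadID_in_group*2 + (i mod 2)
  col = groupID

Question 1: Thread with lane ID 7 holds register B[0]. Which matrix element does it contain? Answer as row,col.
6,1

7: g=1,t=3
[0] (3*2+0,1) = (6,1)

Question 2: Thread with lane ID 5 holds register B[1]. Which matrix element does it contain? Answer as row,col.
3,1

5: grp=1,tig=1
[1] (1*2+1,1) = (3,1)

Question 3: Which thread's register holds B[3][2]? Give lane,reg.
9,1

c:2=>grp=2  r:3=>tig=1,lo=1
L=2*4+1=9  i=1=1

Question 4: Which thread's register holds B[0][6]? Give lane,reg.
c=6→G=6  r=0→T=0,p=0
L=6*4+0=24  i=0=0

24,0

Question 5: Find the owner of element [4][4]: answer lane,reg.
c=4→G=4  r=4→T=2,p=0
L=4*4+2=18  i=0=0

18,0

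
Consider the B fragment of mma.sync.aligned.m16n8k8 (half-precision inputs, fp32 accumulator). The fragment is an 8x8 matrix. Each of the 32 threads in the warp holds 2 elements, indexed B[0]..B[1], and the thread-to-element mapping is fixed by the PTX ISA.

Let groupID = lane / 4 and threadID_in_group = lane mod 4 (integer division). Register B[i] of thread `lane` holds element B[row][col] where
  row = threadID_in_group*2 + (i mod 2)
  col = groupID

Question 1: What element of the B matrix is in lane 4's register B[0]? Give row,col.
4: gr=1,th=0
[0] (0*2+0,1) = (0,1)

0,1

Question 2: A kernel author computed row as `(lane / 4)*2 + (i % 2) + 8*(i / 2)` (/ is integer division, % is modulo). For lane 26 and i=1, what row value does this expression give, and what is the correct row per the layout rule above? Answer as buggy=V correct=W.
buggy=13 correct=5

`(lane / 4)*2 + (i % 2) + 8*(i / 2)`[26,1]->13
26: g=6,t=2
[1] (2*2+1,6) = (5,6)
row: 13 vs 5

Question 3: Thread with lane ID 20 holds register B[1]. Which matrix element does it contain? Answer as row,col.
1,5

lane 20->20/4=5, 20 mod 4=0
i=1  r:2·0+1->1  c:5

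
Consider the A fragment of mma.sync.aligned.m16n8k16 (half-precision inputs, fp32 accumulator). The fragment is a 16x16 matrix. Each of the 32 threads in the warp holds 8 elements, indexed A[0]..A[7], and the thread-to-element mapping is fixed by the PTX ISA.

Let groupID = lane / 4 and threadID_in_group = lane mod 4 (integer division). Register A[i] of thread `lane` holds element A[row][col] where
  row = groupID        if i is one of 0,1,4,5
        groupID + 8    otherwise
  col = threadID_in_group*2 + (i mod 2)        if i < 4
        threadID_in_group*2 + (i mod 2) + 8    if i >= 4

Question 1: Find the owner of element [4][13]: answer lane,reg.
18,5

r=4->g=4,rb=0  c=13->cb=1,t=2,b0=1
L=4*4+2=18  i=1*4+0*2+1=5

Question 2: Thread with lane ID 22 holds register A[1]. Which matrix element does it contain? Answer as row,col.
22: grp=5,tig=2
[1] (5+0,2*2+1+0) = (5,5)

5,5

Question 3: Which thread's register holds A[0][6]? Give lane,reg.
r=0->g=0,rb=0  c=6->cb=0,t=3,b0=0
L=0*4+3=3  i=0*4+0*2+0=0

3,0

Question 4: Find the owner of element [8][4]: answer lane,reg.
r:8=>grp=0,rB=1  c:4=>cB=0,tig=2,lo=0
L=0*4+2=2  i=0*4+1*2+0=2

2,2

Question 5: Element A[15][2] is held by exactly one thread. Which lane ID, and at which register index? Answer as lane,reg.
29,2

r=15⇒gr=7,Rb=1  c=2⇒Cb=0,th=1,odd=0
L=7*4+1=29  i=0*4+1*2+0=2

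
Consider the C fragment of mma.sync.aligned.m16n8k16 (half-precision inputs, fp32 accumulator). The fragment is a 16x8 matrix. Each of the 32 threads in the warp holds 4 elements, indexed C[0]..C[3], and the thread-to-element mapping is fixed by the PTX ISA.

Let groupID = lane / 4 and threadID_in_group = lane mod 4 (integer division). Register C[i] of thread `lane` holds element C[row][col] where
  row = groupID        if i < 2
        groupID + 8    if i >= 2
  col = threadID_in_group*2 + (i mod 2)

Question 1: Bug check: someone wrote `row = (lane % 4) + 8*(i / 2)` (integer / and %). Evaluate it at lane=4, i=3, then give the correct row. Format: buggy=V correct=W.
`(lane % 4) + 8*(i / 2)`[4,3]→8
lane 4: G=1 (4/4), T=0 (4%4)
i=3: r=1+8=9, c=0*2+1=1
row: 8 vs 9

buggy=8 correct=9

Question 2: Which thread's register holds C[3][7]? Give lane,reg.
r=3→G=3,rhi=0  c=7→T=3,p=1
L=3*4+3=15  i=0*2+1=1

15,1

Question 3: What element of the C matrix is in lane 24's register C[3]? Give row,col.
14,1

lane 24->24/4=6, 24 mod 4=0
i=3  r:6+8->14  c:2·0+1->1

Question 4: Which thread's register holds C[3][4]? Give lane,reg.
r=3⇒gr=3,Rb=0  c=4⇒th=2,odd=0
L=3*4+2=14  i=0*2+0=0

14,0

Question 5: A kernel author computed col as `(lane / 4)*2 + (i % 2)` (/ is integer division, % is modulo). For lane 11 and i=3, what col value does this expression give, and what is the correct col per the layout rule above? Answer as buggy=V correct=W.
`(lane / 4)*2 + (i % 2)`[11,3]->5
lane 11: g=2 (11/4), t=3 (11%4)
i=3: r=2+8=10, c=3*2+1=7
col: 5 vs 7

buggy=5 correct=7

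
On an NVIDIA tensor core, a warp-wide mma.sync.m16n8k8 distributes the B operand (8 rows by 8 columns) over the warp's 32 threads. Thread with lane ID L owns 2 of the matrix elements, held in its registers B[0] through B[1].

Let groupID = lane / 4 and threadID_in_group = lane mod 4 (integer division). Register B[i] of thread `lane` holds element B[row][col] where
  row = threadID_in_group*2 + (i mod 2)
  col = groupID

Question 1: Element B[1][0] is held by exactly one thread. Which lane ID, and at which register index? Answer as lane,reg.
c:0=>grp=0  r:1=>tig=0,lo=1
L=0*4+0=0  i=1=1

0,1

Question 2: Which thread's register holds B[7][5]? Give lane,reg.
23,1

c=5→G=5  r=7→T=3,p=1
L=5*4+3=23  i=1=1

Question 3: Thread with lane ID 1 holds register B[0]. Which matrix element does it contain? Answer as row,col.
1: grp=0,tig=1
[0] (1*2+0,0) = (2,0)

2,0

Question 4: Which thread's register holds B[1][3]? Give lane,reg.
c=3→G=3  r=1→T=0,p=1
L=3*4+0=12  i=1=1

12,1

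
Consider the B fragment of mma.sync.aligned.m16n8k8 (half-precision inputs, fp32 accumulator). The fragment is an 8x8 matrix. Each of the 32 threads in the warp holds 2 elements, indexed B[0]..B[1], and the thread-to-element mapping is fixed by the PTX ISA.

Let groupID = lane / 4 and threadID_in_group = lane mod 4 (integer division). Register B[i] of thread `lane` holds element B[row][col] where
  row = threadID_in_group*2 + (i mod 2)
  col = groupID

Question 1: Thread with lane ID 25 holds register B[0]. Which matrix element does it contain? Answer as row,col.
2,6

lane 25→25/4=6, 25 mod 4=1
i=0  r:2·1+0→2  c:6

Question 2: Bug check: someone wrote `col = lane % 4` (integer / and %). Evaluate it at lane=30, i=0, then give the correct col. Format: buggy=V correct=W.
`lane % 4`[30,0]->2
L=30->g=30>>2=7, t=30&3=2
[0]->row 2·2+0=4  col g=7
col: 2 vs 7

buggy=2 correct=7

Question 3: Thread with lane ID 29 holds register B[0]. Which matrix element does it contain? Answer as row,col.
L=29->g=29>>2=7, t=29&3=1
[0]->row 1·2+0=2  col g=7

2,7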